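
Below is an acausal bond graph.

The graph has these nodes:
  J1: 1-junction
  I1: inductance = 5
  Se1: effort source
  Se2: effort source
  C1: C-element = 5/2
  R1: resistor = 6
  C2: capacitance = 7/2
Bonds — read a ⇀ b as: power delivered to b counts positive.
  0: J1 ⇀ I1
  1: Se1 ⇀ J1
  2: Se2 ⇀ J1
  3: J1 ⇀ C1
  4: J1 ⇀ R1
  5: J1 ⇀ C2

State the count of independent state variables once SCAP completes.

b1 |J1  (Se1 fixes effort; stroke away)
b2 |J1  (source Se2 imposes e)
b0 |I1  (prefer integral on I1)
b3 |J1  (J1: bond 0 brought flow, rest push out)
b4 |J1  (common-f at J1 fixed by 0)
b5 |J1  (J1 flow already set via bond 0)

3  (C1, C2, I1 all integral)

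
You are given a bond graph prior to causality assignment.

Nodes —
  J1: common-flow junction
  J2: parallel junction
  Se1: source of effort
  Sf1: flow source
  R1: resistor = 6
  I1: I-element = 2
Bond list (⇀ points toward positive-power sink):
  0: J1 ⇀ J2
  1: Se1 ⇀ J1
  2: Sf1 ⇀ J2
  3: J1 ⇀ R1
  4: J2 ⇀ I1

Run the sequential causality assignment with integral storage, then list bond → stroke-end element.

β1 →J1  (source Se1 imposes e)
β2 →Sf1  (Sf1 fixes flow; stroke at Sf1)
β4 →I1  (I1 outputs flow p/I1)
β0 →J2  (J2: last free bond brings effort in)
β3 →J1  (J1: bond 0 brought flow, rest push out)

bond 0 |J2
bond 1 |J1
bond 2 |Sf1
bond 3 |J1
bond 4 |I1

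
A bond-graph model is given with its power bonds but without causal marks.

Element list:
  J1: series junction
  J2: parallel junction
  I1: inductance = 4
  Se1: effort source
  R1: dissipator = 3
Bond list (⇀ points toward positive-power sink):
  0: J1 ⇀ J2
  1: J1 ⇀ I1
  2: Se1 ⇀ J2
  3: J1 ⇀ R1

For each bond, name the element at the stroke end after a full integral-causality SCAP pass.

b2 |J2  (Se1 (Se) sets effort on bond)
b0 |J1  (J2 effort already set via bond 2)
b1 |I1  (I1: I, integral causality)
b3 |J1  (common-f at J1 fixed by 1)

b0 →J1
b1 →I1
b2 →J2
b3 →J1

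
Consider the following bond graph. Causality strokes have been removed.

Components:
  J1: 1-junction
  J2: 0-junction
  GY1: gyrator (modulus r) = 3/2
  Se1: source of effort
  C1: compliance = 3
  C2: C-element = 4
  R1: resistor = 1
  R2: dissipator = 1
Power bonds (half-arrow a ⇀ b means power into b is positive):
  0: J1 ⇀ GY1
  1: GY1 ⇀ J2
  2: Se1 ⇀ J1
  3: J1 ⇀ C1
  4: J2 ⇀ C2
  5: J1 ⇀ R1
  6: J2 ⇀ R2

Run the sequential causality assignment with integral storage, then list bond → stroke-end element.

b2 |J1  (Se1: effort source, stroke at far end)
b3 |J1  (prefer integral on C1)
b4 |J2  (C2 outputs effort q/C2)
b1 |GY1  (common-e at J2 fixed by 4)
b6 |R2  (0-jn J2 has e-setter on 4)
b0 |GY1  (GY GY1: same side as bond 1)
b5 |J1  (common-f at J1 fixed by 0)

bond 0 →GY1
bond 1 →GY1
bond 2 →J1
bond 3 →J1
bond 4 →J2
bond 5 →J1
bond 6 →R2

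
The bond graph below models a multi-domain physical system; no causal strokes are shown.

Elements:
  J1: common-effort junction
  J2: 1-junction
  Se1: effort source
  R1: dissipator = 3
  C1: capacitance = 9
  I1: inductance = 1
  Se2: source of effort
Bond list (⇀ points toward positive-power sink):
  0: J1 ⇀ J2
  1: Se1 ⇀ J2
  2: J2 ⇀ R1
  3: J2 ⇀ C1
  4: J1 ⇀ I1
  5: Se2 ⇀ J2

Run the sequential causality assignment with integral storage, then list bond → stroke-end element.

#0 |J1
#1 |J2
#2 |J2
#3 |J2
#4 |I1
#5 |J2

β1 stroke→J2  (Se1 (Se) sets effort on bond)
β5 stroke→J2  (Se2 fixes effort; stroke away)
β3 stroke→J2  (C1: C, integral causality)
β4 stroke→I1  (I1 integral (f out))
β0 stroke→J1  (J1 needs exactly one e-in)
β2 stroke→J2  (1-jn J2 has f-setter on 0)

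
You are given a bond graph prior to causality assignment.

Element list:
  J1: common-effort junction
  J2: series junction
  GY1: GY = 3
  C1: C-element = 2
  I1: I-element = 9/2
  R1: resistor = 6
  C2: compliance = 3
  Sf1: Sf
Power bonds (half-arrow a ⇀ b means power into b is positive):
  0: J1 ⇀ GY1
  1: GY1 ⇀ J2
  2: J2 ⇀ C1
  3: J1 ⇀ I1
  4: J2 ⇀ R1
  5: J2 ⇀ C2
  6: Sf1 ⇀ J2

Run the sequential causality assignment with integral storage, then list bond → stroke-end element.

#0 stroke→J1
#1 stroke→J2
#2 stroke→J2
#3 stroke→I1
#4 stroke→J2
#5 stroke→J2
#6 stroke→Sf1

#6 |Sf1  (Sf1 (Sf) sets flow on bond)
#1 |J2  (J2: bond 6 brought flow, rest push out)
#2 |J2  (1-jn J2 has f-setter on 6)
#4 |J2  (J2 flow already set via bond 6)
#5 |J2  (J2 flow already set via bond 6)
#0 |J1  (through GY1, causality inverts; strokes same side of GY1)
#3 |I1  (0-jn J1 has e-setter on 0)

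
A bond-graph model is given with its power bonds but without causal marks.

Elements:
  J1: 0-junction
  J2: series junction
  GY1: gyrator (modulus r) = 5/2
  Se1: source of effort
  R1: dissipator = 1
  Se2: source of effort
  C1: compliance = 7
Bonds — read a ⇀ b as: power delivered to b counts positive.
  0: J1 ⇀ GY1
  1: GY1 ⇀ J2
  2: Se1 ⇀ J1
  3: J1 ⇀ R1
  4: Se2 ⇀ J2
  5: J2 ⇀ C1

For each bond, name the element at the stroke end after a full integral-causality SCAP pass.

#2 |J1  (source Se1 imposes e)
#4 |J2  (source Se2 imposes e)
#0 |GY1  (common-e at J1 fixed by 2)
#3 |R1  (0-jn J1 has e-setter on 2)
#1 |GY1  (GY1 both-in/both-out from 0)
#5 |J2  (1-jn J2 has f-setter on 1)

b0 stroke at GY1
b1 stroke at GY1
b2 stroke at J1
b3 stroke at R1
b4 stroke at J2
b5 stroke at J2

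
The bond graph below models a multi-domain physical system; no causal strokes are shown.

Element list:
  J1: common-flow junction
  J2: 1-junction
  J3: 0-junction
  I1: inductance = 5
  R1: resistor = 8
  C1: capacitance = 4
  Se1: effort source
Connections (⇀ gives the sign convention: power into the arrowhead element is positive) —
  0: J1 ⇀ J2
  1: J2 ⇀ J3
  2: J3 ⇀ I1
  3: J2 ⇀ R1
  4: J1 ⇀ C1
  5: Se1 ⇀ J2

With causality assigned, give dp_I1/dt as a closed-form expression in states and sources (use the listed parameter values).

bond 5 stroke at J2  (Se1: effort source, stroke at far end)
bond 2 stroke at I1  (I1: I, integral causality)
bond 1 stroke at J3  (J3 needs exactly one e-in)
bond 0 stroke at J2  (1-jn J2 has f-setter on 1)
bond 3 stroke at J2  (J2 flow already set via bond 1)
bond 4 stroke at J1  (J1: bond 0 brought flow, rest push out)

dp_I1/dt = E_Se1 - 8*p_I1/5 - q_C1/4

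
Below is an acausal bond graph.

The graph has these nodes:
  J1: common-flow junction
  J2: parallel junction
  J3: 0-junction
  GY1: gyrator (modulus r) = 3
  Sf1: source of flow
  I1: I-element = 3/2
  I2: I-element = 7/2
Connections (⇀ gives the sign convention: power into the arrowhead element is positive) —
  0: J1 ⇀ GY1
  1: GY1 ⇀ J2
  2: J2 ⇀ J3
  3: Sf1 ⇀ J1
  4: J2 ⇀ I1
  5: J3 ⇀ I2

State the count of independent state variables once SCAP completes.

2  (I1, I2 all integral)

#3 stroke→Sf1  (Sf1: flow source, stroke at near end)
#0 stroke→J1  (J1: bond 3 brought flow, rest push out)
#1 stroke→J2  (GY GY1: same side as bond 0)
#2 stroke→J3  (J2: bond 1 brought effort, rest push out)
#4 stroke→I1  (J2: bond 1 brought effort, rest push out)
#5 stroke→I2  (0-jn J3 has e-setter on 2)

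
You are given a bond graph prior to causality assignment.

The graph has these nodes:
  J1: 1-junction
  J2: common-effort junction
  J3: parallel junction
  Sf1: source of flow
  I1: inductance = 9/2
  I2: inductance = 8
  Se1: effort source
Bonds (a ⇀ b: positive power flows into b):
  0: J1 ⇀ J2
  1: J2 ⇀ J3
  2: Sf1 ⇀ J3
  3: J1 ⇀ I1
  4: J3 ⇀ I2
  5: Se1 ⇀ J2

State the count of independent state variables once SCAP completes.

b2 stroke→Sf1  (Sf1: flow source, stroke at near end)
b5 stroke→J2  (Se1 (Se) sets effort on bond)
b0 stroke→J1  (0-jn J2 has e-setter on 5)
b1 stroke→J3  (J2 effort already set via bond 5)
b4 stroke→I2  (J3: bond 1 brought effort, rest push out)
b3 stroke→I1  (J1: last free bond brings flow in)

2  (I1, I2 all integral)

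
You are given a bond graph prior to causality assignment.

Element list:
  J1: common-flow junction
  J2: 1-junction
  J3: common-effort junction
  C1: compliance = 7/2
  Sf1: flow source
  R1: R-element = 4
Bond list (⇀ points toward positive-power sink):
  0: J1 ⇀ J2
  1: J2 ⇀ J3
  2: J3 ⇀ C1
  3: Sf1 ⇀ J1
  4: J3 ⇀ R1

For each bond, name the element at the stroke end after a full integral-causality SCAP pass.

bond 0 stroke→J1
bond 1 stroke→J2
bond 2 stroke→J3
bond 3 stroke→Sf1
bond 4 stroke→R1

#3 stroke at Sf1  (Sf1: flow source, stroke at near end)
#0 stroke at J1  (J1 flow already set via bond 3)
#1 stroke at J2  (1-jn J2 has f-setter on 0)
#2 stroke at J3  (C1 integral (e out))
#4 stroke at R1  (0-jn J3 has e-setter on 2)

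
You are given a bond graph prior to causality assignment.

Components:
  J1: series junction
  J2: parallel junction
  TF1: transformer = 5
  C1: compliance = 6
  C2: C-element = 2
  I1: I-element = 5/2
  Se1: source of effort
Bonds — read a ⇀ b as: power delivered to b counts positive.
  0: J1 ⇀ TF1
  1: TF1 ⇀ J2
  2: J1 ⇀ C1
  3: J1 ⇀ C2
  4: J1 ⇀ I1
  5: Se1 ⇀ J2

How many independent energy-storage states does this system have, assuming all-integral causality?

β5 stroke→J2  (source Se1 imposes e)
β1 stroke→TF1  (0-jn J2 has e-setter on 5)
β0 stroke→J1  (through TF1, causality passes straight; one stroke at TF1)
β2 stroke→J1  (C1 integral (e out))
β3 stroke→J1  (C2 outputs effort q/C2)
β4 stroke→I1  (closing 1-jn rule on J1)

3  (C1, C2, I1 all integral)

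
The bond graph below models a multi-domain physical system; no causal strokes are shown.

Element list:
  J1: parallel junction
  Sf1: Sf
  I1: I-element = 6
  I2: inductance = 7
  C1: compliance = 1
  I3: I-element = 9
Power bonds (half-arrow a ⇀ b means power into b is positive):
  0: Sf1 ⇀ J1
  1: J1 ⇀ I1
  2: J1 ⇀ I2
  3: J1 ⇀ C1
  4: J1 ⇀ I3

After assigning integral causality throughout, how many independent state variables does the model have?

bond 0 →Sf1  (Sf1 fixes flow; stroke at Sf1)
bond 1 →I1  (I1: I, integral causality)
bond 2 →I2  (I2 integral (f out))
bond 3 →J1  (C1 integral (e out))
bond 4 →I3  (0-jn J1 has e-setter on 3)

4  (C1, I1, I2, I3 all integral)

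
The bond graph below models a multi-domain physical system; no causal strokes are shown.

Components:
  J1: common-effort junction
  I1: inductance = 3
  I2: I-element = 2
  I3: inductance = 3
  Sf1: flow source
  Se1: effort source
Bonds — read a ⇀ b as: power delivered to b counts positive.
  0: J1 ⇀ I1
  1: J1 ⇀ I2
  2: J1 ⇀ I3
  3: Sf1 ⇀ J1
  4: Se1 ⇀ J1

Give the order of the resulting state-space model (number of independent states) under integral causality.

3  (I1, I2, I3 all integral)

#3 →Sf1  (Sf1 fixes flow; stroke at Sf1)
#4 →J1  (Se1 fixes effort; stroke away)
#0 →I1  (0-jn J1 has e-setter on 4)
#1 →I2  (0-jn J1 has e-setter on 4)
#2 →I3  (common-e at J1 fixed by 4)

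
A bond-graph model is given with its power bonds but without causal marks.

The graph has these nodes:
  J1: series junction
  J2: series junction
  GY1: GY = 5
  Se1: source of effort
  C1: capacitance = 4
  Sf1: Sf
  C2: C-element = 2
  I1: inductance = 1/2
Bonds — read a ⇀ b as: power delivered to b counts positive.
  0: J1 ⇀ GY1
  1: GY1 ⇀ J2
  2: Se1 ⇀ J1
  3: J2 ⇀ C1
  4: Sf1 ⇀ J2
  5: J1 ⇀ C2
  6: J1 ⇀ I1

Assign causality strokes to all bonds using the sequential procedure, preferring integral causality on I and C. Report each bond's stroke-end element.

b0 |J1
b1 |J2
b2 |J1
b3 |J2
b4 |Sf1
b5 |J1
b6 |I1

b2 →J1  (Se1: effort source, stroke at far end)
b4 →Sf1  (Sf1: flow source, stroke at near end)
b1 →J2  (common-f at J2 fixed by 4)
b3 →J2  (J2: bond 4 brought flow, rest push out)
b0 →J1  (GY GY1: same side as bond 1)
b5 →J1  (prefer integral on C2)
b6 →I1  (closing 1-jn rule on J1)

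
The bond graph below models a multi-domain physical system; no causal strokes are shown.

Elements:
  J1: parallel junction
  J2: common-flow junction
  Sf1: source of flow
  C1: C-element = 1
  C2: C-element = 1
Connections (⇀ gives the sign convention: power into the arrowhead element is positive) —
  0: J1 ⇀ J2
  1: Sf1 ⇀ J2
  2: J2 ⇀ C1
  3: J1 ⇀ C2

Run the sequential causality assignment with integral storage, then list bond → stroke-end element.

β0 |J2
β1 |Sf1
β2 |J2
β3 |J1

b1 stroke at Sf1  (Sf1 fixes flow; stroke at Sf1)
b0 stroke at J2  (J2: bond 1 brought flow, rest push out)
b2 stroke at J2  (J2 flow already set via bond 1)
b3 stroke at J1  (only one effort-in slot at J1)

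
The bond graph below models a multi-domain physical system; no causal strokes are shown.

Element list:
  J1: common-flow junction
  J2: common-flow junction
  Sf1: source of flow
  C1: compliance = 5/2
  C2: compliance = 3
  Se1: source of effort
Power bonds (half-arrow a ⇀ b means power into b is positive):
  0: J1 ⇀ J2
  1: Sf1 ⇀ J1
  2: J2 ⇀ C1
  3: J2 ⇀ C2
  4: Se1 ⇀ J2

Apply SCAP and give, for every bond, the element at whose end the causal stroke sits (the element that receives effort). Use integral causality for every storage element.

bond 0 stroke at J1
bond 1 stroke at Sf1
bond 2 stroke at J2
bond 3 stroke at J2
bond 4 stroke at J2

b1 →Sf1  (Sf1: flow source, stroke at near end)
b4 →J2  (Se1 (Se) sets effort on bond)
b0 →J1  (common-f at J1 fixed by 1)
b2 →J2  (common-f at J2 fixed by 0)
b3 →J2  (1-jn J2 has f-setter on 0)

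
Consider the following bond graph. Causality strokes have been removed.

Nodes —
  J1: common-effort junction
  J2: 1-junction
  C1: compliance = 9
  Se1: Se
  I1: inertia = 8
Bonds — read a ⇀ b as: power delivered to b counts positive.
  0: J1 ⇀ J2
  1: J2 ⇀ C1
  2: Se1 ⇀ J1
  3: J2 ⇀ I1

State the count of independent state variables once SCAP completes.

β2 |J1  (Se1 fixes effort; stroke away)
β0 |J2  (0-jn J1 has e-setter on 2)
β1 |J2  (prefer integral on C1)
β3 |I1  (J2 needs exactly one f-in)

2  (C1, I1 all integral)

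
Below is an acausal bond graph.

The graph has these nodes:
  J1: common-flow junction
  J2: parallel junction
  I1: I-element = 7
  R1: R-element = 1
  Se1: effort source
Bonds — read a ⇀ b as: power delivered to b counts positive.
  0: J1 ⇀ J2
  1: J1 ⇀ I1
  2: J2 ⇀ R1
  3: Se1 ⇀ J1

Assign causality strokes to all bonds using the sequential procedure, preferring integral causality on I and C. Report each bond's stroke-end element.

#0 |J1
#1 |I1
#2 |J2
#3 |J1

b3 stroke at J1  (source Se1 imposes e)
b1 stroke at I1  (I1 integral (f out))
b0 stroke at J1  (common-f at J1 fixed by 1)
b2 stroke at J2  (closing 0-jn rule on J2)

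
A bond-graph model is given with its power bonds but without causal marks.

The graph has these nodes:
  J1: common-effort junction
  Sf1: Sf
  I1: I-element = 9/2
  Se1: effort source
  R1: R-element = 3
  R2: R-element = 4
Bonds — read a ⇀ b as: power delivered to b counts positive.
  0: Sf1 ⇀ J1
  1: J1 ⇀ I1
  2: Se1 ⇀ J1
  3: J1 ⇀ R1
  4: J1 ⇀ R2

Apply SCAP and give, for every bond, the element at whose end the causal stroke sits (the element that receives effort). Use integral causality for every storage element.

b0 stroke→Sf1  (source Sf1 imposes f)
b2 stroke→J1  (Se1: effort source, stroke at far end)
b1 stroke→I1  (J1 effort already set via bond 2)
b3 stroke→R1  (J1: bond 2 brought effort, rest push out)
b4 stroke→R2  (J1: bond 2 brought effort, rest push out)

#0 →Sf1
#1 →I1
#2 →J1
#3 →R1
#4 →R2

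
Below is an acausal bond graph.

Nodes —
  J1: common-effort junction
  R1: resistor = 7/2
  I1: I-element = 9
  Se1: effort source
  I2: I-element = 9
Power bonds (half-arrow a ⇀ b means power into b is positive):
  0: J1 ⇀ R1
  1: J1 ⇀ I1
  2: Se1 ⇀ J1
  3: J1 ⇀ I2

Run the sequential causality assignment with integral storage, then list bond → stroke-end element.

b2 |J1  (source Se1 imposes e)
b0 |R1  (common-e at J1 fixed by 2)
b1 |I1  (J1 effort already set via bond 2)
b3 |I2  (J1 effort already set via bond 2)

β0 stroke at R1
β1 stroke at I1
β2 stroke at J1
β3 stroke at I2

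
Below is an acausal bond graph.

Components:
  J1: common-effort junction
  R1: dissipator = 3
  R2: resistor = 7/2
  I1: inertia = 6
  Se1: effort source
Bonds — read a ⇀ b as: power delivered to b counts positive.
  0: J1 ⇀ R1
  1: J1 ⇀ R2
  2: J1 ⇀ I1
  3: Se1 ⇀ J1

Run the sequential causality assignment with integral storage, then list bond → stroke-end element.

bond 3 stroke at J1  (Se1: effort source, stroke at far end)
bond 0 stroke at R1  (J1: bond 3 brought effort, rest push out)
bond 1 stroke at R2  (J1 effort already set via bond 3)
bond 2 stroke at I1  (J1: bond 3 brought effort, rest push out)

β0 stroke→R1
β1 stroke→R2
β2 stroke→I1
β3 stroke→J1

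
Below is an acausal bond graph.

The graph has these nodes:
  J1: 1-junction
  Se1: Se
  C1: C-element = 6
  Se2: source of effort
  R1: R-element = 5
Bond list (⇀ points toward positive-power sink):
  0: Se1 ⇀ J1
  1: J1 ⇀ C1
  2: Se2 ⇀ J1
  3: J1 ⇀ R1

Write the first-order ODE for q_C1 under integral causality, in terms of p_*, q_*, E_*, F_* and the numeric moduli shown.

#0 stroke→J1  (Se1 (Se) sets effort on bond)
#2 stroke→J1  (Se2 (Se) sets effort on bond)
#1 stroke→J1  (prefer integral on C1)
#3 stroke→R1  (J1: last free bond brings flow in)

dq_C1/dt = E_Se1/5 + E_Se2/5 - q_C1/30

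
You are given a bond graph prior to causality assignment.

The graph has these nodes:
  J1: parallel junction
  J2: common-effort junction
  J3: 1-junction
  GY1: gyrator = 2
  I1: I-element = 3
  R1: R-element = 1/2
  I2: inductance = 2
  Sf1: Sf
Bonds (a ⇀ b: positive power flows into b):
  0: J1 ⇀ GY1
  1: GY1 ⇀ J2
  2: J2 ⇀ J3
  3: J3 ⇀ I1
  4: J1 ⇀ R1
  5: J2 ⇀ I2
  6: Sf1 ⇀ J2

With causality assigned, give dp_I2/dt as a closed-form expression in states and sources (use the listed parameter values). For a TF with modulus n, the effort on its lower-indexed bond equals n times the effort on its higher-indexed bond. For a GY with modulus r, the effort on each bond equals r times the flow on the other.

dp_I2/dt = 8*F_Sf1 - 8*p_I1/3 - 4*p_I2

β6 →Sf1  (Sf1 fixes flow; stroke at Sf1)
β3 →I1  (I1 integral (f out))
β2 →J3  (1-jn J3 has f-setter on 3)
β5 →I2  (I2: I, integral causality)
β1 →J2  (closing 0-jn rule on J2)
β0 →J1  (GY GY1: same side as bond 1)
β4 →R1  (0-jn J1 has e-setter on 0)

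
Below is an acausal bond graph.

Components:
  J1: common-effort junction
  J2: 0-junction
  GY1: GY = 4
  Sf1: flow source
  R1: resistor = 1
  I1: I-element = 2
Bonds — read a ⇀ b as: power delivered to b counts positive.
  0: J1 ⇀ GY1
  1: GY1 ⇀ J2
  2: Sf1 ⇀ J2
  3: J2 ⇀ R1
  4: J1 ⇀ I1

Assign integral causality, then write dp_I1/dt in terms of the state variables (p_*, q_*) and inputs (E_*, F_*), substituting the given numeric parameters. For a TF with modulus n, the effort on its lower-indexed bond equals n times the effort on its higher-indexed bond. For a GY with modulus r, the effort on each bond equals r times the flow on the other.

b2 →Sf1  (Sf1 (Sf) sets flow on bond)
b4 →I1  (I1: I, integral causality)
b0 →J1  (closing 0-jn rule on J1)
b1 →J2  (GY1: gyrator matches bond 0)
b3 →R1  (J2: bond 1 brought effort, rest push out)

dp_I1/dt = -4*F_Sf1 - 8*p_I1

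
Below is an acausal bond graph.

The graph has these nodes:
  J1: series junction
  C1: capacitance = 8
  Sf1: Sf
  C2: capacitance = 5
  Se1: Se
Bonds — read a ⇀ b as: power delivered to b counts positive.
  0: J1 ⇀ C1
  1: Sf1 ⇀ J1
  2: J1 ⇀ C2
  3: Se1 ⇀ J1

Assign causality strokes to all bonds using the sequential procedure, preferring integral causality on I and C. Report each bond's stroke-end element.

#1 |Sf1  (source Sf1 imposes f)
#3 |J1  (Se1 fixes effort; stroke away)
#0 |J1  (J1: bond 1 brought flow, rest push out)
#2 |J1  (common-f at J1 fixed by 1)

#0 →J1
#1 →Sf1
#2 →J1
#3 →J1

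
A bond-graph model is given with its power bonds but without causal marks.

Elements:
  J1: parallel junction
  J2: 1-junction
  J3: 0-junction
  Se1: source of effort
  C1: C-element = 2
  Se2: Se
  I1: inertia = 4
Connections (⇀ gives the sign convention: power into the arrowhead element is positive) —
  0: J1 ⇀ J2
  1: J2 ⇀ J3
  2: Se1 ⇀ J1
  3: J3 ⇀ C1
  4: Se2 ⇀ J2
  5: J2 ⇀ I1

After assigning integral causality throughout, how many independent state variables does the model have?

2  (C1, I1 all integral)

bond 2 |J1  (Se1: effort source, stroke at far end)
bond 4 |J2  (Se2: effort source, stroke at far end)
bond 0 |J2  (J1: bond 2 brought effort, rest push out)
bond 3 |J3  (prefer integral on C1)
bond 1 |J2  (J3 effort already set via bond 3)
bond 5 |I1  (J2 needs exactly one f-in)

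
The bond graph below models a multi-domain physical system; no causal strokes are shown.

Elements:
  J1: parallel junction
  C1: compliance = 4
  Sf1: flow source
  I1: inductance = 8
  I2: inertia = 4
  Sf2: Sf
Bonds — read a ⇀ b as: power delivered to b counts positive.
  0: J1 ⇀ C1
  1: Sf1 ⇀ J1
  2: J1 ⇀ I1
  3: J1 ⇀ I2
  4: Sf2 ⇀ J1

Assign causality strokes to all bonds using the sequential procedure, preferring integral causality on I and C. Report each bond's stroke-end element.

#0 →J1
#1 →Sf1
#2 →I1
#3 →I2
#4 →Sf2

b1 →Sf1  (Sf1 (Sf) sets flow on bond)
b4 →Sf2  (Sf2: flow source, stroke at near end)
b0 →J1  (prefer integral on C1)
b2 →I1  (J1: bond 0 brought effort, rest push out)
b3 →I2  (0-jn J1 has e-setter on 0)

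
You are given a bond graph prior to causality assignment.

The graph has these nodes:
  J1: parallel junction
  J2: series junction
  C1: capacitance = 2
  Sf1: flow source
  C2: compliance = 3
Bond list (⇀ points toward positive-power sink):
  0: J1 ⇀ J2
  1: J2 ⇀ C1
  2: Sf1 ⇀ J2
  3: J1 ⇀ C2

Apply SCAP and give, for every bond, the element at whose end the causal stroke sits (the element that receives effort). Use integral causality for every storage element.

#2 stroke→Sf1  (Sf1 (Sf) sets flow on bond)
#0 stroke→J2  (J2 flow already set via bond 2)
#1 stroke→J2  (J2: bond 2 brought flow, rest push out)
#3 stroke→J1  (J1 needs exactly one e-in)

b0 →J2
b1 →J2
b2 →Sf1
b3 →J1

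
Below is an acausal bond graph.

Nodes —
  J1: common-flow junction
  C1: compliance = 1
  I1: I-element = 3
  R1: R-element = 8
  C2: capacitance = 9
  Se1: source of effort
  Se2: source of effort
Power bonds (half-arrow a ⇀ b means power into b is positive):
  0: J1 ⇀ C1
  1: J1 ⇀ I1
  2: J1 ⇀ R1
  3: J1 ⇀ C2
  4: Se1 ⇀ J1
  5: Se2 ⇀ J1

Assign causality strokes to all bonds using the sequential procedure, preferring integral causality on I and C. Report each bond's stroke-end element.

bond 4 →J1  (Se1 fixes effort; stroke away)
bond 5 →J1  (Se2: effort source, stroke at far end)
bond 0 →J1  (C1 outputs effort q/C1)
bond 1 →I1  (I1 outputs flow p/I1)
bond 2 →J1  (common-f at J1 fixed by 1)
bond 3 →J1  (J1 flow already set via bond 1)

#0 |J1
#1 |I1
#2 |J1
#3 |J1
#4 |J1
#5 |J1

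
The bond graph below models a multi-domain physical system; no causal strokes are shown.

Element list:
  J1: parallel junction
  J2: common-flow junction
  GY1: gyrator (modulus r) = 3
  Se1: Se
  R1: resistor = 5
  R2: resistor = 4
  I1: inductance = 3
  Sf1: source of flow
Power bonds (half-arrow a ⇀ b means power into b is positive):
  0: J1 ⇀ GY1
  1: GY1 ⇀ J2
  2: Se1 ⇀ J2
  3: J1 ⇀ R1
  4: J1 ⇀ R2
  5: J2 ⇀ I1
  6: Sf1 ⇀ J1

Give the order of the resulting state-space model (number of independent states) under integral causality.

1  (I1 all integral)

bond 2 stroke at J2  (source Se1 imposes e)
bond 6 stroke at Sf1  (source Sf1 imposes f)
bond 5 stroke at I1  (I1: I, integral causality)
bond 1 stroke at J2  (J2: bond 5 brought flow, rest push out)
bond 0 stroke at J1  (GY1 both-in/both-out from 1)
bond 3 stroke at R1  (common-e at J1 fixed by 0)
bond 4 stroke at R2  (0-jn J1 has e-setter on 0)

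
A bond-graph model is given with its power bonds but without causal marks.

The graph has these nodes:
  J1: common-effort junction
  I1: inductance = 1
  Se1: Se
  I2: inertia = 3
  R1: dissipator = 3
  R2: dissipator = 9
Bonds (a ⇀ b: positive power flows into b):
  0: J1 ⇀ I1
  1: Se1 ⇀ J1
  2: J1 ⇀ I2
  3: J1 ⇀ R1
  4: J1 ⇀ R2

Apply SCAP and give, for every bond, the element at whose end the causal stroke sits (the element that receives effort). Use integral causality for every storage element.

b0 stroke at I1
b1 stroke at J1
b2 stroke at I2
b3 stroke at R1
b4 stroke at R2

#1 stroke→J1  (Se1 fixes effort; stroke away)
#0 stroke→I1  (J1 effort already set via bond 1)
#2 stroke→I2  (J1 effort already set via bond 1)
#3 stroke→R1  (J1: bond 1 brought effort, rest push out)
#4 stroke→R2  (0-jn J1 has e-setter on 1)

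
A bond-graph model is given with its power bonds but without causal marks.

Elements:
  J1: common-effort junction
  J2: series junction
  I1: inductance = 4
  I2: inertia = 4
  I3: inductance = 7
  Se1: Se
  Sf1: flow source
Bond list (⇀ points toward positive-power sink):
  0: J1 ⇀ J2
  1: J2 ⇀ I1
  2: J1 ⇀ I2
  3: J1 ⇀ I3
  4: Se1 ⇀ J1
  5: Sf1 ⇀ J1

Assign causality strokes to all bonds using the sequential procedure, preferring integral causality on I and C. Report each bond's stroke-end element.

bond 4 |J1  (Se1 (Se) sets effort on bond)
bond 5 |Sf1  (Sf1: flow source, stroke at near end)
bond 0 |J2  (common-e at J1 fixed by 4)
bond 2 |I2  (J1: bond 4 brought effort, rest push out)
bond 3 |I3  (0-jn J1 has e-setter on 4)
bond 1 |I1  (only one flow-in slot at J2)

bond 0 stroke→J2
bond 1 stroke→I1
bond 2 stroke→I2
bond 3 stroke→I3
bond 4 stroke→J1
bond 5 stroke→Sf1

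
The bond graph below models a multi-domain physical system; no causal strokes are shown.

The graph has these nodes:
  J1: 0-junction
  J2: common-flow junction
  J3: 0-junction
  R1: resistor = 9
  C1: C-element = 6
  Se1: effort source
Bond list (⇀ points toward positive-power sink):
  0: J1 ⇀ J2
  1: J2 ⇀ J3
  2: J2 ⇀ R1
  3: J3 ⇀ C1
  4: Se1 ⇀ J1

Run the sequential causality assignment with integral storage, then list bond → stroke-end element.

β4 →J1  (Se1: effort source, stroke at far end)
β0 →J2  (common-e at J1 fixed by 4)
β3 →J3  (prefer integral on C1)
β1 →J2  (common-e at J3 fixed by 3)
β2 →R1  (closing 1-jn rule on J2)

β0 stroke→J2
β1 stroke→J2
β2 stroke→R1
β3 stroke→J3
β4 stroke→J1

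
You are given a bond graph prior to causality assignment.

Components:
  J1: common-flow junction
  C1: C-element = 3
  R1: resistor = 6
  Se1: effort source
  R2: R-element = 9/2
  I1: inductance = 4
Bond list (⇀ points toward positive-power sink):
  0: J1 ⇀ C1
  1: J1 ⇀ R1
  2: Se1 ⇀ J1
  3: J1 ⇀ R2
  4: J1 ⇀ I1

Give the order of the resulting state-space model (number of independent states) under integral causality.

b2 stroke at J1  (source Se1 imposes e)
b0 stroke at J1  (prefer integral on C1)
b4 stroke at I1  (I1 outputs flow p/I1)
b1 stroke at J1  (J1 flow already set via bond 4)
b3 stroke at J1  (common-f at J1 fixed by 4)

2  (C1, I1 all integral)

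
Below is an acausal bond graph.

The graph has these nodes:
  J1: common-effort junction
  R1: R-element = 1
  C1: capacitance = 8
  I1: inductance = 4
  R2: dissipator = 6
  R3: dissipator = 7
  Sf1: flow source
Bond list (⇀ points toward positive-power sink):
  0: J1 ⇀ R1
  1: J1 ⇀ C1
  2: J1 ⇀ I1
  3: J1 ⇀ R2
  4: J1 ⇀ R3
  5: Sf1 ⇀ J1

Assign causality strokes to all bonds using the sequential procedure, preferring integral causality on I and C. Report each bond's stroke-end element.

b0 stroke at R1
b1 stroke at J1
b2 stroke at I1
b3 stroke at R2
b4 stroke at R3
b5 stroke at Sf1

#5 stroke→Sf1  (Sf1 (Sf) sets flow on bond)
#1 stroke→J1  (prefer integral on C1)
#0 stroke→R1  (common-e at J1 fixed by 1)
#2 stroke→I1  (J1: bond 1 brought effort, rest push out)
#3 stroke→R2  (common-e at J1 fixed by 1)
#4 stroke→R3  (J1: bond 1 brought effort, rest push out)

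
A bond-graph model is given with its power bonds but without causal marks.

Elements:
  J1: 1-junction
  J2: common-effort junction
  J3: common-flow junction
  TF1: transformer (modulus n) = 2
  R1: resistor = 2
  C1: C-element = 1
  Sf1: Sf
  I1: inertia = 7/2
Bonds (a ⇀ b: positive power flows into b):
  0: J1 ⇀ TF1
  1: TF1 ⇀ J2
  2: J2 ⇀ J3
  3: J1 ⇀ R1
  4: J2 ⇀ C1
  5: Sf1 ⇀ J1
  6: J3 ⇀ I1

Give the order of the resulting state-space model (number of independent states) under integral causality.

β5 stroke at Sf1  (Sf1: flow source, stroke at near end)
β0 stroke at J1  (J1 flow already set via bond 5)
β3 stroke at J1  (J1: bond 5 brought flow, rest push out)
β1 stroke at TF1  (TF1 one-in-one-out from 0)
β4 stroke at J2  (prefer integral on C1)
β2 stroke at J3  (J2 effort already set via bond 4)
β6 stroke at I1  (J3 needs exactly one f-in)

2  (C1, I1 all integral)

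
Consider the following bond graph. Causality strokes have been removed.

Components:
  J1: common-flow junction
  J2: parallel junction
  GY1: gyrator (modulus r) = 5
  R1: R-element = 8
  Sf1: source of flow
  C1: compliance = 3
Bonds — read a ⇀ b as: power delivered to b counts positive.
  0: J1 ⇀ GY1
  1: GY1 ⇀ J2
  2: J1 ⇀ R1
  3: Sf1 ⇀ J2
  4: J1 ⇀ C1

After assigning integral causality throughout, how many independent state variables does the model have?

b3 →Sf1  (Sf1 (Sf) sets flow on bond)
b1 →J2  (J2: last free bond brings effort in)
b0 →J1  (GY GY1: same side as bond 1)
b4 →J1  (C1 outputs effort q/C1)
b2 →R1  (closing 1-jn rule on J1)

1  (C1 all integral)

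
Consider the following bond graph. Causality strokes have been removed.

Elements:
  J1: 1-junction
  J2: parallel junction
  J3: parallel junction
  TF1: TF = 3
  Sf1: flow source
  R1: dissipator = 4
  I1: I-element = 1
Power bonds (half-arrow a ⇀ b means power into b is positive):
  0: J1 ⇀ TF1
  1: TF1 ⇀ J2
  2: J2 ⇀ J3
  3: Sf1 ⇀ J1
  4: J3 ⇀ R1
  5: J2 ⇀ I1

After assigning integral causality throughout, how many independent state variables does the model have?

1  (I1 all integral)

b3 →Sf1  (source Sf1 imposes f)
b0 →J1  (J1: bond 3 brought flow, rest push out)
b1 →TF1  (through TF1, causality passes straight; one stroke at TF1)
b5 →I1  (I1 integral (f out))
b2 →J2  (J2 needs exactly one e-in)
b4 →J3  (J3: last free bond brings effort in)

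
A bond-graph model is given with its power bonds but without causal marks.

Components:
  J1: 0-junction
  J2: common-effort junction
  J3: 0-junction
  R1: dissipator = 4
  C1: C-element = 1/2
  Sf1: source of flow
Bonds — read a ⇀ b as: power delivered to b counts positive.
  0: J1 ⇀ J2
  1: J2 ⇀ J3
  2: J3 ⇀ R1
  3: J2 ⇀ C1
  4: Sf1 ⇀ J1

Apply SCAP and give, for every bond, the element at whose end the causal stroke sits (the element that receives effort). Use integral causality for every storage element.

β0 stroke at J1
β1 stroke at J3
β2 stroke at R1
β3 stroke at J2
β4 stroke at Sf1

bond 4 stroke→Sf1  (Sf1 fixes flow; stroke at Sf1)
bond 0 stroke→J1  (J1: last free bond brings effort in)
bond 3 stroke→J2  (prefer integral on C1)
bond 1 stroke→J3  (J2: bond 3 brought effort, rest push out)
bond 2 stroke→R1  (common-e at J3 fixed by 1)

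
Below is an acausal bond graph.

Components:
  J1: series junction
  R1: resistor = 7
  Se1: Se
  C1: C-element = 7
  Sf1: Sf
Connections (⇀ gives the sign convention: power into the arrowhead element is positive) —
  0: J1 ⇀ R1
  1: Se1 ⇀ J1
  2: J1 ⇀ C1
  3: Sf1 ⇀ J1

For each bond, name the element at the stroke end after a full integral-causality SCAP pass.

b0 →J1
b1 →J1
b2 →J1
b3 →Sf1

b1 →J1  (Se1: effort source, stroke at far end)
b3 →Sf1  (Sf1 fixes flow; stroke at Sf1)
b0 →J1  (J1: bond 3 brought flow, rest push out)
b2 →J1  (J1 flow already set via bond 3)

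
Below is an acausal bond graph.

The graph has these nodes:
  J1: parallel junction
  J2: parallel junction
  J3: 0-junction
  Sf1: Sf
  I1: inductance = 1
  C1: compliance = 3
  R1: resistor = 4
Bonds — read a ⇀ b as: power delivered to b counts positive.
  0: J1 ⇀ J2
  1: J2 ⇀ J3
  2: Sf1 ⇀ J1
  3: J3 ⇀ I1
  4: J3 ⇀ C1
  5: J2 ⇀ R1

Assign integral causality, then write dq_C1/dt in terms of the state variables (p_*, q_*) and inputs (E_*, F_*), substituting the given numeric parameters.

#2 →Sf1  (source Sf1 imposes f)
#0 →J1  (J1: last free bond brings effort in)
#3 →I1  (prefer integral on I1)
#4 →J3  (C1 outputs effort q/C1)
#1 →J2  (J3 effort already set via bond 4)
#5 →R1  (J2 effort already set via bond 1)

dq_C1/dt = F_Sf1 - p_I1 - q_C1/12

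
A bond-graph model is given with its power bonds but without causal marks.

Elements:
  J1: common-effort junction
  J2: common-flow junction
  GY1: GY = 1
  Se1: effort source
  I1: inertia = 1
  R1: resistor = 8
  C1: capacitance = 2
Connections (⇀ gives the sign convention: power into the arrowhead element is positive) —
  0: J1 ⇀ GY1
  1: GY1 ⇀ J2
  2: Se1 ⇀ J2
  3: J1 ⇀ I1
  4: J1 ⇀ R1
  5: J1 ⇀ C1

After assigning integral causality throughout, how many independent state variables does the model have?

bond 2 stroke→J2  (source Se1 imposes e)
bond 1 stroke→GY1  (J2 needs exactly one f-in)
bond 0 stroke→GY1  (through GY1, causality inverts; strokes same side of GY1)
bond 3 stroke→I1  (prefer integral on I1)
bond 5 stroke→J1  (C1: C, integral causality)
bond 4 stroke→R1  (J1 effort already set via bond 5)

2  (C1, I1 all integral)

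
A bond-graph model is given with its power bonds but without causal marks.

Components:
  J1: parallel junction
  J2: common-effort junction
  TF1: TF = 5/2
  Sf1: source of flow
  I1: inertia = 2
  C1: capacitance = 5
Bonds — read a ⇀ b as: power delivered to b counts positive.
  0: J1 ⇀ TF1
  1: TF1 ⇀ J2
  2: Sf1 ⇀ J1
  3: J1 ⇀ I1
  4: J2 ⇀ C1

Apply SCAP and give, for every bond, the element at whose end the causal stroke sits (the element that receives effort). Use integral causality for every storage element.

#2 |Sf1  (Sf1: flow source, stroke at near end)
#3 |I1  (I1: I, integral causality)
#0 |J1  (only one effort-in slot at J1)
#1 |TF1  (TF1 one-in-one-out from 0)
#4 |J2  (only one effort-in slot at J2)

#0 stroke at J1
#1 stroke at TF1
#2 stroke at Sf1
#3 stroke at I1
#4 stroke at J2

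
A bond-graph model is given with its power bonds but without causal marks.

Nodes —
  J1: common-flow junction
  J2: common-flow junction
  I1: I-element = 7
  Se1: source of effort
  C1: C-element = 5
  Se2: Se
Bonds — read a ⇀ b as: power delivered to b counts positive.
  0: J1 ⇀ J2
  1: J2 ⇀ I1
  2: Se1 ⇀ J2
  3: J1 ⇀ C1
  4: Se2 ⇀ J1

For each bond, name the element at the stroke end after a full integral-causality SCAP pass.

bond 2 stroke at J2  (Se1 fixes effort; stroke away)
bond 4 stroke at J1  (Se2: effort source, stroke at far end)
bond 1 stroke at I1  (I1: I, integral causality)
bond 0 stroke at J2  (J2 flow already set via bond 1)
bond 3 stroke at J1  (common-f at J1 fixed by 0)

bond 0 stroke at J2
bond 1 stroke at I1
bond 2 stroke at J2
bond 3 stroke at J1
bond 4 stroke at J1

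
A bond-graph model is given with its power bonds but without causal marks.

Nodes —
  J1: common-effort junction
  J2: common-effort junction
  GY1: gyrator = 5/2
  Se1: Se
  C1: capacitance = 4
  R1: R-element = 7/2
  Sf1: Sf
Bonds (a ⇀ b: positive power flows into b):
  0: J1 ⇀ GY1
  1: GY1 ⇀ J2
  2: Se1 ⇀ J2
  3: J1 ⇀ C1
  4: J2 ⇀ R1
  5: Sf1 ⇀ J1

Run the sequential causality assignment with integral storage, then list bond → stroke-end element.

#0 →GY1
#1 →GY1
#2 →J2
#3 →J1
#4 →R1
#5 →Sf1

#2 stroke→J2  (Se1 fixes effort; stroke away)
#5 stroke→Sf1  (Sf1 fixes flow; stroke at Sf1)
#1 stroke→GY1  (common-e at J2 fixed by 2)
#4 stroke→R1  (J2 effort already set via bond 2)
#0 stroke→GY1  (GY1 both-in/both-out from 1)
#3 stroke→J1  (J1 needs exactly one e-in)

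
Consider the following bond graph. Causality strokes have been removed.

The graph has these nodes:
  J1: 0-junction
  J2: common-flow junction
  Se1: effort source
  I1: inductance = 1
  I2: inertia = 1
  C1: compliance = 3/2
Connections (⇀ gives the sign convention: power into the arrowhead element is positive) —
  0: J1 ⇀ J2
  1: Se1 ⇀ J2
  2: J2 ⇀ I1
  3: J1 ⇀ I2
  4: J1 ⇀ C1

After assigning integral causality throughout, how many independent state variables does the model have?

bond 1 stroke at J2  (Se1 fixes effort; stroke away)
bond 2 stroke at I1  (I1 integral (f out))
bond 0 stroke at J2  (J2 flow already set via bond 2)
bond 3 stroke at I2  (prefer integral on I2)
bond 4 stroke at J1  (closing 0-jn rule on J1)

3  (C1, I1, I2 all integral)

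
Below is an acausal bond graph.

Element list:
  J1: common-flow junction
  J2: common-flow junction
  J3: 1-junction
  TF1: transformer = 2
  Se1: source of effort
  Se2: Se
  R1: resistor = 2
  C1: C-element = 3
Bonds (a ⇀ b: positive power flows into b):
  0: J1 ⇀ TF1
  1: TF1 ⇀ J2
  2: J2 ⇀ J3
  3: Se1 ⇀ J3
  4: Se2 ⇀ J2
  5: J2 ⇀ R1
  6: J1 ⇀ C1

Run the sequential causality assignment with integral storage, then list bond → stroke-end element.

#0 →TF1
#1 →J2
#2 →J2
#3 →J3
#4 →J2
#5 →R1
#6 →J1

β3 |J3  (Se1 fixes effort; stroke away)
β4 |J2  (Se2: effort source, stroke at far end)
β2 |J2  (closing 1-jn rule on J3)
β6 |J1  (C1 outputs effort q/C1)
β0 |TF1  (J1 needs exactly one f-in)
β1 |J2  (TF1: transformer flips bond 0)
β5 |R1  (J2: last free bond brings flow in)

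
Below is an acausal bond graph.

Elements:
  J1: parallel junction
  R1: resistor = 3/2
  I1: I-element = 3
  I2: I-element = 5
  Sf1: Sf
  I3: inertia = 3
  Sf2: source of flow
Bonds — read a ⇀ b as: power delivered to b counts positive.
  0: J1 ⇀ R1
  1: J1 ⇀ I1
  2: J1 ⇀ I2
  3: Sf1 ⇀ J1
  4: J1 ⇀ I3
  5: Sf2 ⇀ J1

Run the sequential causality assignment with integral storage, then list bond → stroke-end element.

#3 stroke→Sf1  (Sf1 (Sf) sets flow on bond)
#5 stroke→Sf2  (Sf2 (Sf) sets flow on bond)
#1 stroke→I1  (prefer integral on I1)
#2 stroke→I2  (prefer integral on I2)
#4 stroke→I3  (I3: I, integral causality)
#0 stroke→J1  (closing 0-jn rule on J1)

β0 |J1
β1 |I1
β2 |I2
β3 |Sf1
β4 |I3
β5 |Sf2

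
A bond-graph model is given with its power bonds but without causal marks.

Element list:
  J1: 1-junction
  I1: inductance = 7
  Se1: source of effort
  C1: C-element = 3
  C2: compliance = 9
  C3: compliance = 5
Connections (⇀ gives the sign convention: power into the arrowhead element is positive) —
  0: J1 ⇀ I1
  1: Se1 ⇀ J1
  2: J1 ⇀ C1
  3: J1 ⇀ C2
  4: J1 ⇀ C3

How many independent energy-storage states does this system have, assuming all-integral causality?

4  (C1, C2, C3, I1 all integral)

b1 stroke at J1  (Se1 (Se) sets effort on bond)
b0 stroke at I1  (I1 integral (f out))
b2 stroke at J1  (J1 flow already set via bond 0)
b3 stroke at J1  (common-f at J1 fixed by 0)
b4 stroke at J1  (J1 flow already set via bond 0)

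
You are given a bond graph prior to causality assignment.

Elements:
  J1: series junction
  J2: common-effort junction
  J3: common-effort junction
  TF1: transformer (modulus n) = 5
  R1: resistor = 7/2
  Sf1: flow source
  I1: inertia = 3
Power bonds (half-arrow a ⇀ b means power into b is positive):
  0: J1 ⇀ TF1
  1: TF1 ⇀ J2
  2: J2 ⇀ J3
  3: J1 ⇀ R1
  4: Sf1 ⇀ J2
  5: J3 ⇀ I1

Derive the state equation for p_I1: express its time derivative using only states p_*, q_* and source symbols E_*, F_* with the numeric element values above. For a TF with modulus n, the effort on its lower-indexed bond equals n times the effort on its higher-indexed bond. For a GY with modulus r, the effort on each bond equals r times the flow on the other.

dp_I1/dt = 7*F_Sf1/50 - 7*p_I1/150

#4 stroke→Sf1  (Sf1 fixes flow; stroke at Sf1)
#5 stroke→I1  (I1 integral (f out))
#2 stroke→J3  (only one effort-in slot at J3)
#1 stroke→J2  (J2 needs exactly one e-in)
#0 stroke→TF1  (through TF1, causality passes straight; one stroke at TF1)
#3 stroke→J1  (common-f at J1 fixed by 0)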